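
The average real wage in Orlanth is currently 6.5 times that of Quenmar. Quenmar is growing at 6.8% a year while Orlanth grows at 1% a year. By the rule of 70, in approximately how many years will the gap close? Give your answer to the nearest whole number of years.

around 33 years

Quenmar gains on Orlanth at 6.8% − 1% = 5.8 points a year.
At that relative rate the gap halves every 70/5.8 ≈ 12.07 years.
A 6.5 times gap takes log₂(6.5) ≈ 2.70 halvings to close: 2.70 × 12.07 ≈ 33 years.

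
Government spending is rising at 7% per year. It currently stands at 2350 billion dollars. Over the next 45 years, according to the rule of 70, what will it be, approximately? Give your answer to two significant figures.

It doubles every 70/7 ≈ 10.00 years, so 45 years is 4.50 doublings.
2^4.50 ≈ 22.63; 2350 × 22.63 ≈ 53000 billion dollars.

≈ 53000 billion dollars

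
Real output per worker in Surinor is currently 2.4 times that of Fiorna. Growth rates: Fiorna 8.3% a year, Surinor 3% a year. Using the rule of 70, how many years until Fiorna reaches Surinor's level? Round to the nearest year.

approximately 17 years

The growth-rate gap is 8.3% − 3% = 5.3 percentage points.
So the ratio between them halves every 70/5.3 ≈ 13.21 years.
A 2.4 times gap takes log₂(2.4) ≈ 1.26 halvings to close: 1.26 × 13.21 ≈ 17 years.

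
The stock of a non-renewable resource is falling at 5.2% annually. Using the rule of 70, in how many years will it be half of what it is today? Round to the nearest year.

≈ 13 years

Falling at 5.2%, it halves about every 70/5.2 = 13.46 years.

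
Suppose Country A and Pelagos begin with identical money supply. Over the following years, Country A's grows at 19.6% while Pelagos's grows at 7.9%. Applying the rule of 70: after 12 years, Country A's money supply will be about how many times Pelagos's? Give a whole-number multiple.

Country A pulls ahead at 11.7 pp per year, so the ratio doubles every 70/11.7 ≈ 5.98 years.
In 12 years that's 2.01 doublings: 2^2.01 ≈ 4.

about 4 times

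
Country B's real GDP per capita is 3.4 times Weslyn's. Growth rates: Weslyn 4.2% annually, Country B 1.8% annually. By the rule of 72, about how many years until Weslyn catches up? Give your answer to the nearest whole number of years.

≈ 53 years

Weslyn gains on Country B at 4.2% − 1.8% = 2.4 points a year.
At that relative rate the gap halves every 72/2.4 ≈ 30.00 years.
A 3.4 times gap takes log₂(3.4) ≈ 1.77 halvings to close: 1.77 × 30.00 ≈ 53 years.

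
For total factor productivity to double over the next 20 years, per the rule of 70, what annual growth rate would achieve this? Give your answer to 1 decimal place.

≈ 3.5%

70 / 20 ≈ 3.50, so about 3.5% a year.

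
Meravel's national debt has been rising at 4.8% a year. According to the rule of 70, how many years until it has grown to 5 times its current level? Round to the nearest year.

around 34 years

One doubling takes 70/4.8 = 14.58 years.
Reaching 5× takes log₂(5) ≈ 2.32 doublings.
2.32 × 14.58 ≈ 34 years.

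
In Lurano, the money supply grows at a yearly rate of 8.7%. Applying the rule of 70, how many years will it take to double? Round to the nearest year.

At 8.7%, doubling takes about 70/8.7 = 8.05 years.

around 8 years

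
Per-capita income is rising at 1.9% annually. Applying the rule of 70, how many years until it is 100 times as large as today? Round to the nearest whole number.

245 years

At 1.9% it doubles every 70/1.9 ≈ 36.84 years.
Reaching 100× takes log₂(100) ≈ 6.64 doublings.
6.64 × 36.84 ≈ 245 years.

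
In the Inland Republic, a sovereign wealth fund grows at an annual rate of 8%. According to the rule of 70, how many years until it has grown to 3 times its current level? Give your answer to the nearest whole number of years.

approximately 14 years

One doubling takes 70/8 = 8.75 years.
3× is log₂ 3 ≈ 1.58 doublings, so ≈ 1.58 × 8.75 = 14 years.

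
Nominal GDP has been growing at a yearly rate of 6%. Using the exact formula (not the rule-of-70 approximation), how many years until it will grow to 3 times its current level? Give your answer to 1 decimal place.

18.9 years

t = ln(3) / ln(1 + 0.06) = 1.0986 / 0.058269 ≈ 18.85.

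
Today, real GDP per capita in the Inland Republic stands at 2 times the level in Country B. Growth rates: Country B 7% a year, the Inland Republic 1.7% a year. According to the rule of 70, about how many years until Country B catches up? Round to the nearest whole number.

The growth-rate gap is 7% − 1.7% = 5.3 percentage points.
So the ratio between them halves every 70/5.3 ≈ 13.21 years.
A 2 times gap closes after 1 halving: 1 × 13.21 ≈ 13 years.

≈ 13 years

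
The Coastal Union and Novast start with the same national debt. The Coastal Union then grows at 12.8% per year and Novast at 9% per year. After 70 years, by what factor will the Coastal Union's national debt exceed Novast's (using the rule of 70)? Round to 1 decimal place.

the Coastal Union pulls ahead at 3.8 pp per year, so the ratio doubles every 70/3.8 ≈ 18.42 years.
In 70 years that's 3.80 doublings: 2^3.80 ≈ 13.9.

roughly 13.9 times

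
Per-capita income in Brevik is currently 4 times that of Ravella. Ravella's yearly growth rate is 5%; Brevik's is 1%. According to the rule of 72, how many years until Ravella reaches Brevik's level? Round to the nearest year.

What matters is the difference: 4 pp.
Rule of 72 on the gap: the ratio halves every 72/4 ≈ 18.00 years.
A 4 times gap closes after 2 halvings: 2 × 18.00 ≈ 36 years.

≈ 36 years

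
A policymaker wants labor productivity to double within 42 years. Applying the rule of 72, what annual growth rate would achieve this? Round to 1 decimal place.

72 / 42 ≈ 1.71, so about 1.7% annually.

around 1.7%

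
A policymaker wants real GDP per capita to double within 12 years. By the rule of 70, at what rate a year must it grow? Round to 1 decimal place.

70 / 12 ≈ 5.83, so about 5.8% a year.

≈ 5.8% a year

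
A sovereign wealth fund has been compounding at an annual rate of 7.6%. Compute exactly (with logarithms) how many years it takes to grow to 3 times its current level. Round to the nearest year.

t = ln(3) / ln(1 + 0.076) = 1.0986 / 0.073250 ≈ 15.00.
≈ 15 years.

15 years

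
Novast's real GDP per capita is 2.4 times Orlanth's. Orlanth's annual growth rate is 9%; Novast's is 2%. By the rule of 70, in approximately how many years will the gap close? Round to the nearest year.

about 13 years

What matters is the difference: 7 pp.
Rule of 70 on the gap: the ratio halves every 70/7 ≈ 10.00 years.
A 2.4 times gap takes log₂(2.4) ≈ 1.26 halvings to close: 1.26 × 10.00 ≈ 13 years.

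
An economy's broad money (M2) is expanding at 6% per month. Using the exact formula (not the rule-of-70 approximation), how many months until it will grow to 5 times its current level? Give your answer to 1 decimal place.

t = ln(5) / ln(1 + 0.06) = 1.6094 / 0.058269 ≈ 27.62.

27.6 months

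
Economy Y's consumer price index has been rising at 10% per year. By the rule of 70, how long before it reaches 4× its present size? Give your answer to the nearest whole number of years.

≈ 14 years

One doubling takes 70/10 = 7.00 years.
4× is 2 doublings, so 2 × 7.00 ≈ 14 years.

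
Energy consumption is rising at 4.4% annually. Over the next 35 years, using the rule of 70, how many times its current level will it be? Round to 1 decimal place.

approximately 4.6 times

Doubling time ≈ 70/4.4 = 15.91 years.
35 years / 15.91 ≈ 2.20 doublings → factor 2^2.20 ≈ 4.6.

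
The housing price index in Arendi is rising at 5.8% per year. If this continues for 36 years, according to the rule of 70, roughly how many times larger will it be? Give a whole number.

8 times

At 5.8% one doubling takes ≈ 12.07 years; 36 years is 3 of them, so ×8.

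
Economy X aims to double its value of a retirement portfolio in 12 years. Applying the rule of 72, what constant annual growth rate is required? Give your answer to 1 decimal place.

≈ 6.0%

72 / 12 ≈ 6.00, so about 6.0% a year.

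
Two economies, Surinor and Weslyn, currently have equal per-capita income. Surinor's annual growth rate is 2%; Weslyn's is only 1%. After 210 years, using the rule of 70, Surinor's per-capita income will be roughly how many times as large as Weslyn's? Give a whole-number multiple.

roughly 8 times

Rate gap = 2% − 1% = 1 point.
The ratio doubles every 70/1 ≈ 70.00 years.
210/70.00 ≈ 3.00 doublings → ratio ≈ 2^3.00 ≈ 8.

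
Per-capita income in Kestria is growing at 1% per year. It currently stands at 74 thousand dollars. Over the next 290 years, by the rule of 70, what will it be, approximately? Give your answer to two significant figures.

around 1300 thousand dollars

Doubling time ≈ 70/1 = 70.00 years.
290 years is 290/70.00 ≈ 4.14 doublings, a factor of 2^4.14 ≈ 17.63.
74 × 17.63 ≈ 1300 thousand dollars.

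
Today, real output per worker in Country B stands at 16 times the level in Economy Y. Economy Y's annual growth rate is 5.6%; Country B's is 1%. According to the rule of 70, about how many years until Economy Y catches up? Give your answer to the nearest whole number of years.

≈ 61 years

What matters is the difference: 4.6 pp.
Rule of 70 on the gap: the ratio halves every 70/4.6 ≈ 15.22 years.
A 16 times gap closes after 4 halvings: 4 × 15.22 ≈ 61 years.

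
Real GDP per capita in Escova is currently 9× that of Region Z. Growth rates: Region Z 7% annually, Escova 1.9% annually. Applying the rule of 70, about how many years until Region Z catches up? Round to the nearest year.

around 44 years

The growth-rate gap is 7% − 1.9% = 5.1 percentage points.
So the ratio between them halves every 70/5.1 ≈ 13.73 years.
A 9× gap takes log₂(9) ≈ 3.17 halvings to close: 3.17 × 13.73 ≈ 44 years.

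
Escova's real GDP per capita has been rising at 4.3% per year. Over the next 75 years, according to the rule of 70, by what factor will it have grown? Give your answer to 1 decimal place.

24.4 times

Doubles every ≈ 16.28 years (70/4.3).
75 years is 4.61 doublings; 2^4.61 ≈ 24.4×.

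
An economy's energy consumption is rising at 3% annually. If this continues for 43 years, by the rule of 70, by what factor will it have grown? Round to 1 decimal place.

Doubles every ≈ 23.33 years (70/3).
43 years is 1.84 doublings; 2^1.84 ≈ 3.6×.

about 3.6 times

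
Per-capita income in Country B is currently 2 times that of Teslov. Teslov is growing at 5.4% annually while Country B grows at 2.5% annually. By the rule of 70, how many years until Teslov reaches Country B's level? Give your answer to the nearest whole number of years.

24 years

What matters is the difference: 2.9 pp.
Rule of 70 on the gap: the ratio halves every 70/2.9 ≈ 24.14 years.
A 2 times gap closes after 1 halving: 1 × 24.14 ≈ 24 years.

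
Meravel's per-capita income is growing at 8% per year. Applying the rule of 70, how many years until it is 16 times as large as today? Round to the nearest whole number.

approximately 35 years

Doubling time ≈ 70/8 = 8.75 years.
Getting to 16× needs 4 doublings: 4 × 8.75 ≈ 35 years.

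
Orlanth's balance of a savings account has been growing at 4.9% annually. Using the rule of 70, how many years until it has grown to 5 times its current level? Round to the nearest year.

One doubling takes 70/4.9 = 14.29 years.
Reaching 5× takes log₂(5) ≈ 2.32 doublings.
2.32 × 14.29 ≈ 33 years.

≈ 33 years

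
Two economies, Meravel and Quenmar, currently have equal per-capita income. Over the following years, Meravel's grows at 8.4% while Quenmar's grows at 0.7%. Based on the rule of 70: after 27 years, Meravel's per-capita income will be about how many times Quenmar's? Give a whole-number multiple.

around 8 times

Rate gap = 8.4% − 0.7% = 7.7 points.
The ratio doubles every 70/7.7 ≈ 9.09 years.
27/9.09 ≈ 2.97 doublings → ratio ≈ 2^2.97 ≈ 8.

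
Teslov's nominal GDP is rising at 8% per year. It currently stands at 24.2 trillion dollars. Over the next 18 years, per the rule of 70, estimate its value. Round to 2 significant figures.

It doubles every 70/8 ≈ 8.75 years, so 18 years is 2.06 doublings.
2^2.06 ≈ 4.17; 24.2 × 4.17 ≈ 100 trillion dollars.

≈ 100 trillion dollars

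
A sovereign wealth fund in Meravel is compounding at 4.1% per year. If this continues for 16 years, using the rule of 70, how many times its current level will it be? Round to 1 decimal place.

Doubles every ≈ 17.07 years (70/4.1).
16 years is 0.94 doublings; 2^0.94 ≈ 1.9×.

around 1.9 times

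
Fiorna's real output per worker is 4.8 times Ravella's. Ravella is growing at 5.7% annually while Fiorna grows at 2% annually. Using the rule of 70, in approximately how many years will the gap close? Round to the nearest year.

What matters is the difference: 3.7 pp.
Rule of 70 on the gap: the ratio halves every 70/3.7 ≈ 18.92 years.
A 4.8 times gap takes log₂(4.8) ≈ 2.26 halvings to close: 2.26 × 18.92 ≈ 43 years.

approximately 43 years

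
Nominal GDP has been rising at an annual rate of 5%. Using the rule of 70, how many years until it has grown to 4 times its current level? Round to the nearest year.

28 years

Doubling time ≈ 70/5 = 14.00 years.
Getting to 4× needs 2 doublings: 2 × 14.00 ≈ 28 years.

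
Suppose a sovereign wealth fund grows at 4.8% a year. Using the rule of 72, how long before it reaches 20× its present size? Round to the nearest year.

around 65 years

One doubling takes 72/4.8 = 15.00 years.
20× is log₂ 20 ≈ 4.32 doublings, so ≈ 4.32 × 15.00 = 65 years.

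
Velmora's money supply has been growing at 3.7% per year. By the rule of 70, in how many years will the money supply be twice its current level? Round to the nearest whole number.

Doubling time ≈ 70 / 3.7 = 18.92 years.

around 19 years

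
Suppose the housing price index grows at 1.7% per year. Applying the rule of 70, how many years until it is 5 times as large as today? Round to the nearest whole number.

around 96 years

Doubling time ≈ 70/1.7 = 41.18 years.
5× is log₂ 5 ≈ 2.32 doublings, so ≈ 2.32 × 41.18 = 96 years.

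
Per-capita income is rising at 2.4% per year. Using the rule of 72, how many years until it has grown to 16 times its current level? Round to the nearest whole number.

Doubling time ≈ 72/2.4 = 30.00 years.
16× is 4 doublings, so 4 × 30.00 ≈ 120 years.

approximately 120 years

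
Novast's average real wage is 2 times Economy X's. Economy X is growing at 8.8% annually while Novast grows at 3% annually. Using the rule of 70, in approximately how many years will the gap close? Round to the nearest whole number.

roughly 12 years

Economy X gains on Novast at 8.8% − 3% = 5.8 points a year.
At that relative rate the gap halves every 70/5.8 ≈ 12.07 years.
A 2 times gap closes after 1 halving: 1 × 12.07 ≈ 12 years.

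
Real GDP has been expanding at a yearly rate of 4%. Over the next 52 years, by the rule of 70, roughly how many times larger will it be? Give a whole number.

≈ 8 times

70/4 ≈ 17.50 years per doubling.
52 years fits 3 doublings: 2^3 = 8.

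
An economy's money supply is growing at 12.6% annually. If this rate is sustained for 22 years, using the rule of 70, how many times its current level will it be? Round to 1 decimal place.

Doubles every ≈ 5.56 years (70/12.6).
22 years is 3.96 doublings; 2^3.96 ≈ 15.6×.

15.6 times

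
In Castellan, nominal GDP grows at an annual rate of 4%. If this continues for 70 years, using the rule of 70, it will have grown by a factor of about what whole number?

around 16 times

At 4% one doubling takes ≈ 17.50 years; 70 years is 4 of them, so ×16.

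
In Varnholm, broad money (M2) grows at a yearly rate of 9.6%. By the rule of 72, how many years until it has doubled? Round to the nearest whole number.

approximately 8 years

At 9.6%, doubling takes about 72/9.6 = 7.50 years.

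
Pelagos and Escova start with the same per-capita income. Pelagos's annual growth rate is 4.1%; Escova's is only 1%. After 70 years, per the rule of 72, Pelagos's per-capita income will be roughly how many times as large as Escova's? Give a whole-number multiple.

Only the 3.1-point difference matters.
72/3.1 ≈ 23.23 years per doubling of the ratio; 70 years gives 3.01 doublings, so ≈ 8×.

around 8 times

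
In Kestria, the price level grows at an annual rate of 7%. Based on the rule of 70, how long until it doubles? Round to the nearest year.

≈ 10 years

Doubling time ≈ 70 / 7 = 10.00 years.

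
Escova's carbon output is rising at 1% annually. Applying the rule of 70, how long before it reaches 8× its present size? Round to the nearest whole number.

about 210 years

One doubling takes 70/1 = 70.00 years.
8 = 2^3, so 3 doublings → 210 years.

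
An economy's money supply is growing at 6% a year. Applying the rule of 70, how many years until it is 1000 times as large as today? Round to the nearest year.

about 116 years

At 6% it doubles every 70/6 ≈ 11.67 years.
1000× is log₂ 1000 ≈ 9.97 doublings, so ≈ 9.97 × 11.67 = 116 years.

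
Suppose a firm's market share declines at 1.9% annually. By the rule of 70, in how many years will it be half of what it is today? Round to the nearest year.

Halving time ≈ 70 / 1.9 = 36.84 → 37 years.

approximately 37 years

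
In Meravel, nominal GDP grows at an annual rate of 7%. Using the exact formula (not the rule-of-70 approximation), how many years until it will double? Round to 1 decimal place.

t = ln(2) / ln(1 + 0.07) = 0.6931 / 0.067659 ≈ 10.24.

10.2 years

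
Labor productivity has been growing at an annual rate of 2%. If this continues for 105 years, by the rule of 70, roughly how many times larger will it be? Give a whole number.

70/2 ≈ 35.00 years per doubling.
105 years fits 3 doublings: 2^3 = 8.

approximately 8 times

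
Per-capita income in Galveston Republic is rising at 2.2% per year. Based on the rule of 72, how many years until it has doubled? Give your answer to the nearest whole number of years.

At 2.2%, doubling takes about 72/2.2 = 32.73 years.

about 33 years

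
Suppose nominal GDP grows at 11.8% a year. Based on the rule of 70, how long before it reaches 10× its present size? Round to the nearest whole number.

around 20 years

At 11.8% it doubles every 70/11.8 ≈ 5.93 years.
Reaching 10× takes log₂(10) ≈ 3.32 doublings.
3.32 × 5.93 ≈ 20 years.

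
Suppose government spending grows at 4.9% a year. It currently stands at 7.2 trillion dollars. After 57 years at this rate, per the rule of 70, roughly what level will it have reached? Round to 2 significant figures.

≈ 110 trillion dollars

Doubling time ≈ 70/4.9 = 14.29 years.
57 years is 57/14.29 ≈ 3.99 doublings, a factor of 2^3.99 ≈ 15.89.
7.2 × 15.89 ≈ 110 trillion dollars.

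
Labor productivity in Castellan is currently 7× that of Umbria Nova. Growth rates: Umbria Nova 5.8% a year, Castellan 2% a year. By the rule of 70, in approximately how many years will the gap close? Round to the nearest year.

The growth-rate gap is 5.8% − 2% = 3.8 percentage points.
So the ratio between them halves every 70/3.8 ≈ 18.42 years.
A 7× gap takes log₂(7) ≈ 2.81 halvings to close: 2.81 × 18.42 ≈ 52 years.

≈ 52 years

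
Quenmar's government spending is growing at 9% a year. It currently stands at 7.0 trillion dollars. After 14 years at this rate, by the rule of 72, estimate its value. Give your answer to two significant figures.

≈ 24 trillion dollars

Doubling time ≈ 72/9 = 8.00 years.
14 years is 14/8.00 ≈ 1.75 doublings, a factor of 2^1.75 ≈ 3.36.
7.0 × 3.36 ≈ 24 trillion dollars.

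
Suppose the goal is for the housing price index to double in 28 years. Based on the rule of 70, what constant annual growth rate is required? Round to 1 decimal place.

≈ 2.5% a year

70 / 28 ≈ 2.50, so about 2.5% a year.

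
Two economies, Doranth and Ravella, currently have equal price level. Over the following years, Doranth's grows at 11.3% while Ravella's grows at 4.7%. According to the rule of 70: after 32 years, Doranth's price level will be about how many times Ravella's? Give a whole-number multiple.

8 times

Doranth pulls ahead at 6.6 pp per year, so the ratio doubles every 70/6.6 ≈ 10.61 years.
In 32 years that's 3.02 doublings: 2^3.02 ≈ 8.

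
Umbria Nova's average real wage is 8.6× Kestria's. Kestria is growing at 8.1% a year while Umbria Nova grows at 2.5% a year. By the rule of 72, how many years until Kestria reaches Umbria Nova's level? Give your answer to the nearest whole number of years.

around 40 years

Kestria gains on Umbria Nova at 8.1% − 2.5% = 5.6 points a year.
At that relative rate the gap halves every 72/5.6 ≈ 12.86 years.
An 8.6× gap takes log₂(8.6) ≈ 3.10 halvings to close: 3.10 × 12.86 ≈ 40 years.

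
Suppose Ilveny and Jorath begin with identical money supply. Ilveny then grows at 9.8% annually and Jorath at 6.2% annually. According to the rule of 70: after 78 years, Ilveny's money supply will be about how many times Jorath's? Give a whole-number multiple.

Only the 3.6-point difference matters.
70/3.6 ≈ 19.44 years per doubling of the ratio; 78 years gives 4.01 doublings, so ≈ 16×.

around 16 times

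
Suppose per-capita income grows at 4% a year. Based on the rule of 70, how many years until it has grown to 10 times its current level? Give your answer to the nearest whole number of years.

around 58 years

Doubling time ≈ 70/4 = 17.50 years.
Reaching 10× takes log₂(10) ≈ 3.32 doublings.
3.32 × 17.50 ≈ 58 years.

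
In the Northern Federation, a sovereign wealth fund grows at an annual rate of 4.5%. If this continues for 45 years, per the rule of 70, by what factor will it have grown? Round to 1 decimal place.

Doubling time ≈ 70/4.5 = 15.56 years.
45 years / 15.56 ≈ 2.89 doublings → factor 2^2.89 ≈ 7.4.

7.4 times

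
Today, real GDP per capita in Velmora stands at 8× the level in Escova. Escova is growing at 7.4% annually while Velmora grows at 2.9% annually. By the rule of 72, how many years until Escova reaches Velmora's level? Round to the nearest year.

The growth-rate gap is 7.4% − 2.9% = 4.5 percentage points.
So the ratio between them halves every 72/4.5 ≈ 16.00 years.
An 8× gap closes after 3 halvings: 3 × 16.00 ≈ 48 years.

48 years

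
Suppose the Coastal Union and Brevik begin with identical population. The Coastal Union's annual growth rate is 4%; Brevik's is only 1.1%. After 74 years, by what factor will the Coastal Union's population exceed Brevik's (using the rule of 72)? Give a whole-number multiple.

around 8 times

the Coastal Union pulls ahead at 2.9 pp per year, so the ratio doubles every 72/2.9 ≈ 24.83 years.
In 74 years that's 2.98 doublings: 2^2.98 ≈ 8.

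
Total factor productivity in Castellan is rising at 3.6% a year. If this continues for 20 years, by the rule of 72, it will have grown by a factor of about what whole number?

Doubling time ≈ 72/3.6 = 20.00 years.
20/20.00 ≈ 1 doubling, so about 2^1 = 2×.

around 2 times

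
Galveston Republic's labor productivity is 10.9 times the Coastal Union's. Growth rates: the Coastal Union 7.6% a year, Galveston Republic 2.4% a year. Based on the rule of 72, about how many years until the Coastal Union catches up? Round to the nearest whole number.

48 years

the Coastal Union gains on Galveston Republic at 7.6% − 2.4% = 5.2 points a year.
At that relative rate the gap halves every 72/5.2 ≈ 13.85 years.
A 10.9 times gap takes log₂(10.9) ≈ 3.45 halvings to close: 3.45 × 13.85 ≈ 48 years.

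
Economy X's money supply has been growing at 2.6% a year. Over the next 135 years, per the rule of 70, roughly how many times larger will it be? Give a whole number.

70/2.6 ≈ 26.92 years per doubling.
135 years fits 5 doublings: 2^5 = 32.

about 32 times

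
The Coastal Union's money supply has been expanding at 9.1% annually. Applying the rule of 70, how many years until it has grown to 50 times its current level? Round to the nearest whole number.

approximately 43 years

One doubling takes 70/9.1 = 7.69 years.
Reaching 50× takes log₂(50) ≈ 5.64 doublings.
5.64 × 7.69 ≈ 43 years.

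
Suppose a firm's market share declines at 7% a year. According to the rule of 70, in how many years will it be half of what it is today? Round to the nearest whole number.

The rule works in reverse for decay: 70/7 ≈ 10.00 years to halve.

roughly 10 years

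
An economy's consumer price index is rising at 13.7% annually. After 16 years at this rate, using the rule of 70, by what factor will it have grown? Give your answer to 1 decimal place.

Doubles every ≈ 5.11 years (70/13.7).
16 years is 3.13 doublings; 2^3.13 ≈ 8.8×.

8.8 times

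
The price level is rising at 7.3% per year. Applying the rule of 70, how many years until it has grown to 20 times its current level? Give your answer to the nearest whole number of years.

≈ 41 years

At 7.3% it doubles every 70/7.3 ≈ 9.59 years.
20× is log₂ 20 ≈ 4.32 doublings, so ≈ 4.32 × 9.59 = 41 years.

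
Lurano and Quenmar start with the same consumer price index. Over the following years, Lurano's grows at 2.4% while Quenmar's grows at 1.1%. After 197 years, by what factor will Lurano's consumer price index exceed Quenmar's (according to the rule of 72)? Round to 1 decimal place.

approximately 11.8 times

Rate gap = 2.4% − 1.1% = 1.3 points.
The ratio doubles every 72/1.3 ≈ 55.38 years.
197/55.38 ≈ 3.56 doublings → ratio ≈ 2^3.56 ≈ 11.8.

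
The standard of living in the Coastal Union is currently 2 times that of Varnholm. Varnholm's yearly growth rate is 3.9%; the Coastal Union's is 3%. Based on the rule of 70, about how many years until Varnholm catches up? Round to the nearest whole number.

The growth-rate gap is 3.9% − 3% = 0.9 percentage points.
So the ratio between them halves every 70/0.9 ≈ 77.78 years.
A 2 times gap closes after 1 halving: 1 × 77.78 ≈ 78 years.

≈ 78 years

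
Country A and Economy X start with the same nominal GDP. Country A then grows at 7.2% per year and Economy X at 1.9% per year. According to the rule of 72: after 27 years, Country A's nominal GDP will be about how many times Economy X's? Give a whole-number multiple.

Rate gap = 7.2% − 1.9% = 5.3 points.
The ratio doubles every 72/5.3 ≈ 13.58 years.
27/13.58 ≈ 1.99 doublings → ratio ≈ 2^1.99 ≈ 4.

4 times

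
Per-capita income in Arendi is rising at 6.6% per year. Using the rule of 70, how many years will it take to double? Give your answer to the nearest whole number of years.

70/6.6 ≈ 10.61, so it doubles roughly every 11 years.

approximately 11 years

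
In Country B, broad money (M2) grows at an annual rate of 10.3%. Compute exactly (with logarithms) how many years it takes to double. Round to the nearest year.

7 years

t = ln(2) / ln(1 + 0.103) = 0.6931 / 0.098034 ≈ 7.07.
≈ 7 years.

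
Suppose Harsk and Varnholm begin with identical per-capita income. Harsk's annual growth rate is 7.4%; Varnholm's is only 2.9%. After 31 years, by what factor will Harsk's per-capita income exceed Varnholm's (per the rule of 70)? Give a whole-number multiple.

4 times

Harsk pulls ahead at 4.5 pp per year, so the ratio doubles every 70/4.5 ≈ 15.56 years.
In 31 years that's 1.99 doublings: 2^1.99 ≈ 4.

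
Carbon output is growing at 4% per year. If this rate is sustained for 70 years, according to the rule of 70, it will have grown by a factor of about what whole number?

70/4 ≈ 17.50 years per doubling.
70 years fits 4 doublings: 2^4 = 16.

approximately 16 times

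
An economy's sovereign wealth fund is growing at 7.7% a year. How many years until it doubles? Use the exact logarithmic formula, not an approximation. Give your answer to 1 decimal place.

t = ln(2) / ln(1 + 0.077) = 0.6931 / 0.074179 ≈ 9.34.

9.3 years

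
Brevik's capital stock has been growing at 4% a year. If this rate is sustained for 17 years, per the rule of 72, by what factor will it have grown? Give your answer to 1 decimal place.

roughly 1.9 times

Doubles every ≈ 18.00 years (72/4).
17 years is 0.94 doublings; 2^0.94 ≈ 1.9×.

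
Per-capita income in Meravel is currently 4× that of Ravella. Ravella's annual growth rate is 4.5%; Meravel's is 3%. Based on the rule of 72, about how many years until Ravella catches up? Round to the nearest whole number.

approximately 96 years

What matters is the difference: 1.5 pp.
Rule of 72 on the gap: the ratio halves every 72/1.5 ≈ 48.00 years.
A 4× gap closes after 2 halvings: 2 × 48.00 ≈ 96 years.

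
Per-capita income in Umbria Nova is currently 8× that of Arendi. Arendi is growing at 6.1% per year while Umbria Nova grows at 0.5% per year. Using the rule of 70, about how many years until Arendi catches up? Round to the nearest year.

38 years

What matters is the difference: 5.6 pp.
Rule of 70 on the gap: the ratio halves every 70/5.6 ≈ 12.50 years.
An 8× gap closes after 3 halvings: 3 × 12.50 ≈ 38 years.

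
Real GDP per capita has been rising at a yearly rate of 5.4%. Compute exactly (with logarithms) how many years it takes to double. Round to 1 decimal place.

t = ln(2) / ln(1 + 0.054) = 0.6931 / 0.052592 ≈ 13.18.

13.2 years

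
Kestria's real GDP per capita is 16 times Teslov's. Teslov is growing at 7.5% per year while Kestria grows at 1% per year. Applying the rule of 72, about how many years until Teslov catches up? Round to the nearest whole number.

Teslov gains on Kestria at 7.5% − 1% = 6.5 points a year.
At that relative rate the gap halves every 72/6.5 ≈ 11.08 years.
A 16 times gap closes after 4 halvings: 4 × 11.08 ≈ 44 years.

44 years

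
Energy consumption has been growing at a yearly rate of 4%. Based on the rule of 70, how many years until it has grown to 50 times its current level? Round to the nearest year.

approximately 99 years

One doubling takes 70/4 = 17.50 years.
Reaching 50× takes log₂(50) ≈ 5.64 doublings.
5.64 × 17.50 ≈ 99 years.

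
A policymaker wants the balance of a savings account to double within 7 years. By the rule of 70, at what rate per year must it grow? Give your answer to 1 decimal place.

70 / 7 ≈ 10.00, so about 10.0% per year.

≈ 10.0%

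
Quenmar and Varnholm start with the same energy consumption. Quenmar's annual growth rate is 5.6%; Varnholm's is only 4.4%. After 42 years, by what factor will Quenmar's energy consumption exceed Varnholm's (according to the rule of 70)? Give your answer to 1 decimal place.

approximately 1.6 times

Rate gap = 5.6% − 4.4% = 1.2 points.
The ratio doubles every 70/1.2 ≈ 58.33 years.
42/58.33 ≈ 0.72 doublings → ratio ≈ 2^0.72 ≈ 1.6.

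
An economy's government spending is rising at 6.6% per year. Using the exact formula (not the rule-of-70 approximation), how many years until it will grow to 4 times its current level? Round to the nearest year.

22 years

t = ln(4) / ln(1 + 0.066) = 1.3863 / 0.063913 ≈ 21.69.
≈ 22 years.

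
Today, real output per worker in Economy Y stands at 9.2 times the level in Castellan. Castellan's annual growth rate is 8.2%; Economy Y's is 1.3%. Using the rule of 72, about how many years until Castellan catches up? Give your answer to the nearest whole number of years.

around 33 years

Castellan gains on Economy Y at 8.2% − 1.3% = 6.9 points a year.
At that relative rate the gap halves every 72/6.9 ≈ 10.43 years.
A 9.2 times gap takes log₂(9.2) ≈ 3.20 halvings to close: 3.20 × 10.43 ≈ 33 years.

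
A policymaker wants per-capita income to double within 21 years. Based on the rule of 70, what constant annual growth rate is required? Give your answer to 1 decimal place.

70 / 21 ≈ 3.33, so about 3.3% annually.

roughly 3.3%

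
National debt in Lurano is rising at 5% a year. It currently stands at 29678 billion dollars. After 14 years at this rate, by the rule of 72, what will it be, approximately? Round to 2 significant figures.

around 58000 billion dollars

It doubles every 72/5 ≈ 14.40 years, so 14 years is 0.97 doublings.
2^0.97 ≈ 1.96; 29678 × 1.96 ≈ 58000 billion dollars.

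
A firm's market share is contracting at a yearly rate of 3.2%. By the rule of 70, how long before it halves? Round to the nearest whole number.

22 years

Falling at 3.2%, it halves about every 70/3.2 = 21.88 years.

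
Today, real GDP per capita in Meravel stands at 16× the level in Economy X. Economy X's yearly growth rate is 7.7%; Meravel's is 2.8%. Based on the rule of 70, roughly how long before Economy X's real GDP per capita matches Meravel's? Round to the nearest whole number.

57 years

The growth-rate gap is 7.7% − 2.8% = 4.9 percentage points.
So the ratio between them halves every 70/4.9 ≈ 14.29 years.
A 16× gap closes after 4 halvings: 4 × 14.29 ≈ 57 years.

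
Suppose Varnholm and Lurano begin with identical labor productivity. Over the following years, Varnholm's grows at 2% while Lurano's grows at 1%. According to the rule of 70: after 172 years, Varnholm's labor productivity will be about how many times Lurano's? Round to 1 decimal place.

Varnholm pulls ahead at 1 pp per year, so the ratio doubles every 70/1 ≈ 70.00 years.
In 172 years that's 2.46 doublings: 2^2.46 ≈ 5.5.

roughly 5.5 times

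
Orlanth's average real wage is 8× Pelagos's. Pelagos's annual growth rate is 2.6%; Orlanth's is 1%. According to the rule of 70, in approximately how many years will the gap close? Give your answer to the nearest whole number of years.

≈ 131 years

Pelagos gains on Orlanth at 2.6% − 1% = 1.6 points a year.
At that relative rate the gap halves every 70/1.6 ≈ 43.75 years.
An 8× gap closes after 3 halvings: 3 × 43.75 ≈ 131 years.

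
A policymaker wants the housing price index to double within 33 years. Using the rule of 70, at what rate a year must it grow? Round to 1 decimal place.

70 / 33 ≈ 2.12, so about 2.1% a year.

approximately 2.1%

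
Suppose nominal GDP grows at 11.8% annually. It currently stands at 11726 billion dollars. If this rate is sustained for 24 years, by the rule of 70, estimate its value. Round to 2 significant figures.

about 190000 billion dollars

It doubles every 70/11.8 ≈ 5.93 years, so 24 years is 4.05 doublings.
2^4.05 ≈ 16.56; 11726 × 16.56 ≈ 190000 billion dollars.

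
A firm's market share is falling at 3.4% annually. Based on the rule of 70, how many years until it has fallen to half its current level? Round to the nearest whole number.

Falling at 3.4%, it halves about every 70/3.4 = 20.59 years.

≈ 21 years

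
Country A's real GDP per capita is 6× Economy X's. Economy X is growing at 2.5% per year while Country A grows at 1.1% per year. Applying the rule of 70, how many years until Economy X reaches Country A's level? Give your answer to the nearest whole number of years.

129 years

The growth-rate gap is 2.5% − 1.1% = 1.4 percentage points.
So the ratio between them halves every 70/1.4 ≈ 50.00 years.
A 6× gap takes log₂(6) ≈ 2.58 halvings to close: 2.58 × 50.00 ≈ 129 years.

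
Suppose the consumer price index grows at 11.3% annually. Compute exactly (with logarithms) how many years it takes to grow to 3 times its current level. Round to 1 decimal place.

t = ln(3) / ln(1 + 0.113) = 1.0986 / 0.107059 ≈ 10.26.

10.3 years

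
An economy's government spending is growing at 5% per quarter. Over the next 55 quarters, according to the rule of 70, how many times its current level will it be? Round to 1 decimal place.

Doubles every ≈ 14.00 quarters (70/5).
55 quarters is 3.93 doublings; 2^3.93 ≈ 15.2×.

approximately 15.2 times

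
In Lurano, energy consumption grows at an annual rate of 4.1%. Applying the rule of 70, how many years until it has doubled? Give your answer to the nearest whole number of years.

Doubling time ≈ 70 / 4.1 = 17.07 years.

17 years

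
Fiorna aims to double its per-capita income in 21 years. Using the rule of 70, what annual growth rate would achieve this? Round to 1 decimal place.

70 / 21 ≈ 3.33, so about 3.3% annually.

about 3.3% annually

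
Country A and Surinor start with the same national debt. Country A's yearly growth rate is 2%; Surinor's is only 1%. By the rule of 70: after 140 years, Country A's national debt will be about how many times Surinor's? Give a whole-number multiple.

Country A pulls ahead at 1 pp per year, so the ratio doubles every 70/1 ≈ 70.00 years.
In 140 years that's 2.00 doublings: 2^2.00 ≈ 4.

around 4 times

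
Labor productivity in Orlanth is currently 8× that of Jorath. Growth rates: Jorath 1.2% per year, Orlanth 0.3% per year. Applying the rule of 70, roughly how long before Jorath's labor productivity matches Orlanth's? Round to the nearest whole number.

The growth-rate gap is 1.2% − 0.3% = 0.9 percentage points.
So the ratio between them halves every 70/0.9 ≈ 77.78 years.
An 8× gap closes after 3 halvings: 3 × 77.78 ≈ 233 years.

≈ 233 years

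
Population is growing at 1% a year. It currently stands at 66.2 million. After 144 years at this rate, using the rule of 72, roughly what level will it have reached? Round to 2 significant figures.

about 260 million

Doubling time ≈ 72/1 = 72.00 years.
144 years is 144/72.00 ≈ 2.00 doublings, a factor of 2^2.00 ≈ 4.00.
66.2 × 4.00 ≈ 260 million.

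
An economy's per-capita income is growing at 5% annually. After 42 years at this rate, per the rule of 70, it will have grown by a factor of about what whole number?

roughly 8 times

At 5% one doubling takes ≈ 14.00 years; 42 years is 3 of them, so ×8.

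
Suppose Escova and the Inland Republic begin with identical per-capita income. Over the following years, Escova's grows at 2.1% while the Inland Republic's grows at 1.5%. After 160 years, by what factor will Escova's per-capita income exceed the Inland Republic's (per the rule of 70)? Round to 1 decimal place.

Only the 0.6-point difference matters.
70/0.6 ≈ 116.67 years per doubling of the ratio; 160 years gives 1.37 doublings, so ≈ 2.6×.

about 2.6 times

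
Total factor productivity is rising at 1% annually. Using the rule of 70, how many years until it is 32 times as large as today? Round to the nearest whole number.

around 350 years

One doubling takes 70/1 = 70.00 years.
32× is 5 doublings, so 5 × 70.00 ≈ 350 years.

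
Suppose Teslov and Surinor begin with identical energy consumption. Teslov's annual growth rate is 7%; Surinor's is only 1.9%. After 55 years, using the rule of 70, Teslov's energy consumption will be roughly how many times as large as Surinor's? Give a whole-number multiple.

about 16 times

Teslov pulls ahead at 5.1 pp per year, so the ratio doubles every 70/5.1 ≈ 13.73 years.
In 55 years that's 4.01 doublings: 2^4.01 ≈ 16.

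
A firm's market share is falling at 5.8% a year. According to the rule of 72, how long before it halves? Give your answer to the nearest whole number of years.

Halving time ≈ 72 / 5.8 = 12.41 → 12 years.

roughly 12 years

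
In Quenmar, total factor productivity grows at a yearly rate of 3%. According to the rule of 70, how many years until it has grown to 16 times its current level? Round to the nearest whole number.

One doubling takes 70/3 = 23.33 years.
16× is 4 doublings, so 4 × 23.33 ≈ 93 years.

about 93 years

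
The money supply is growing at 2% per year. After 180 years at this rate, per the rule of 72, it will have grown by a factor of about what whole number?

Doubling time ≈ 72/2 = 36.00 years.
180/36.00 ≈ 5 doublings, so about 2^5 = 32×.

roughly 32 times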